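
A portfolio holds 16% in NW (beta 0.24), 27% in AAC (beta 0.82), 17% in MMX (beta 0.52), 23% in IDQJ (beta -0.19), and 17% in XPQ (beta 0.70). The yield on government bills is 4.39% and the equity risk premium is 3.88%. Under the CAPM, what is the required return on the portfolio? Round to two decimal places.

β_P = Σ w_i β_i = 0.16×0.24 + 0.27×0.82 + 0.17×0.52 + 0.23×-0.19 + 0.17×0.70 = 0.4235
E(R_P) = R_f + β_P × MRP = 4.39% + 0.4235 × 3.88% = 6.03%

6.03%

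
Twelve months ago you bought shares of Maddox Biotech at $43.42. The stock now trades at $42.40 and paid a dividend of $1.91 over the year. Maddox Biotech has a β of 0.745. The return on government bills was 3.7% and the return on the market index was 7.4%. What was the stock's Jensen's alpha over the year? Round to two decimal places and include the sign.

Realised HPR = (P1 + D1 − P0) / P0 = (42.40 + 1.91 − 43.42) / 43.42 = 0.89 / 43.42 = 2.0497%
MRP = 7.4% − 3.7% = 3.70%
CAPM required = R_f + β·MRP = 3.7% + 0.745 × 3.7% = 6.4565%
α = realised − required = 2.0497% − 6.4565% = -4.41%

-4.41%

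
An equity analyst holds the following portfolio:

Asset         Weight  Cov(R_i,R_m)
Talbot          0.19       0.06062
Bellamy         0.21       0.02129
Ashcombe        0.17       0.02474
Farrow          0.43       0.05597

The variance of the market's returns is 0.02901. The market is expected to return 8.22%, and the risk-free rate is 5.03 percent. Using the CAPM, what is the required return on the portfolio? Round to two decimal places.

9.90%

β_Talbot = 0.06062 / 0.02901 = 2.0896
β_Bellamy = 0.02129 / 0.02901 = 0.7339
β_Ashcombe = 0.02474 / 0.02901 = 0.8528
β_Farrow = 0.05597 / 0.02901 = 1.9293
β_P = Σ w_i β_i = 0.19×2.0896 + 0.21×0.7339 + 0.17×0.8528 + 0.43×1.9293 = 1.5257
MRP = 8.22% − 5.03% = 3.19%
E(R_P) = R_f + β_P × MRP = 5.03% + 1.5257 × 3.19% = 9.90%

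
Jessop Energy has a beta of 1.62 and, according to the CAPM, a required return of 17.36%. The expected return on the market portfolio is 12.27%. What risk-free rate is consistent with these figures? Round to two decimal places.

E(R) = R_f + β(E(R_m) − R_f) = R_f(1 − β) + β·E(R_m)
17.36% = R_f × (1 − 1.62) + 1.62 × 12.27%
17.36% = R_f × -0.62 + 19.8774%
R_f = (17.36% − 19.8774%) / -0.62 = 4.06%

4.06%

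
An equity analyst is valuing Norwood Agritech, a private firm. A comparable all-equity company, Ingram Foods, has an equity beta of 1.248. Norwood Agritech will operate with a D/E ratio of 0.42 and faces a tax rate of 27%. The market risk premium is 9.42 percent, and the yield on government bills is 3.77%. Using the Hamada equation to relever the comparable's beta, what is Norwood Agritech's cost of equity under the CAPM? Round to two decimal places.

β_L = β_U × [1 + (1 − t)(D/E)] = 1.248 × [1 + (1 − 0.27) × 0.42]
    = 1.248 × [1 + 0.73 × 0.42] = 1.248 × 1.3066 = 1.6306
E(R) = R_f + β_L × MRP = 3.77% + 1.6306 × 9.42% = 19.13%

19.13%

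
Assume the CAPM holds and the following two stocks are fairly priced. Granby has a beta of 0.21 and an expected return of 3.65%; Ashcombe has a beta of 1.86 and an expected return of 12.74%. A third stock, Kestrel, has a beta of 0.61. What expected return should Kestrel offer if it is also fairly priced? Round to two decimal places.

MRP (SML slope) = (12.74% − 3.65%) / (1.86 − 0.21) = 9.09% / 1.65 = 5.5091%
R_f (intercept) = 3.65% − 0.21 × 5.5091% = 2.4931%
E(R_Kestrel) = R_f + β × MRP = 2.4931% + 0.61 × 5.5091% = 5.85%

5.85%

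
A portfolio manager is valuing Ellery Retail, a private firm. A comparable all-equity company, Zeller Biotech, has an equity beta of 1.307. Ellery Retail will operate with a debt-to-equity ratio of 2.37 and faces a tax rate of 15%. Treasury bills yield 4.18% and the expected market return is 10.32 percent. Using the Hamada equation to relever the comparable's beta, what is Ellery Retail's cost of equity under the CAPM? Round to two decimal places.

β_L = β_U × [1 + (1 − t)(D/E)] = 1.307 × [1 + (1 − 0.15) × 2.37]
    = 1.307 × [1 + 0.85 × 2.37] = 1.307 × 3.0145 = 3.9400
MRP = 10.32% − 4.18% = 6.14%
E(R) = R_f + β_L × MRP = 4.18% + 3.9400 × 6.14% = 28.37%

28.37%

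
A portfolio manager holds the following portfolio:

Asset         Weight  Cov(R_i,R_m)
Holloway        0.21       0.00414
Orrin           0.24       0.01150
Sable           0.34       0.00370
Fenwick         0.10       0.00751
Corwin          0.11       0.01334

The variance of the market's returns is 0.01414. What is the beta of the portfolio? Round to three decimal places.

β_Holloway = 0.00414 / 0.01414 = 0.2928
β_Orrin = 0.01150 / 0.01414 = 0.8133
β_Sable = 0.00370 / 0.01414 = 0.2617
β_Fenwick = 0.00751 / 0.01414 = 0.5311
β_Corwin = 0.01334 / 0.01414 = 0.9434
β_P = Σ w_i β_i = 0.21×0.2928 + 0.24×0.8133 + 0.34×0.2617 + 0.10×0.5311 + 0.11×0.9434 = 0.5025

0.503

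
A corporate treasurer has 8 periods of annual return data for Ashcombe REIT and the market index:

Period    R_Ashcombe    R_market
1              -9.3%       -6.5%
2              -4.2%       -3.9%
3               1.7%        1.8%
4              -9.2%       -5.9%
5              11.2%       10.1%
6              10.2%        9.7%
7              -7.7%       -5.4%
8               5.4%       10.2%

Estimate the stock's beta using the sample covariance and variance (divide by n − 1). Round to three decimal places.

1.081

Mean R_i = (-9.3 − 4.2 + 1.7 − 9.2 + 11.2 + 10.2 − 7.7 + 5.4) / 8 = -0.2375%
Mean R_m = (-6.5 − 3.9 + 1.8 − 5.9 + 10.1 + 9.7 − 5.4 + 10.2) / 8 = 1.2625%
Σ(R_i − R̄_i)(R_m − R̄_m) = 445.2888  ⇒  Cov = 445.2888 / 7 = 63.6127
Σ(R_m − R̄_m)² = 412.0588  ⇒  Var(R_m) = 412.0588 / 7 = 58.8655
β = Cov / Var(R_m) = 63.6127 / 58.8655 = 1.0806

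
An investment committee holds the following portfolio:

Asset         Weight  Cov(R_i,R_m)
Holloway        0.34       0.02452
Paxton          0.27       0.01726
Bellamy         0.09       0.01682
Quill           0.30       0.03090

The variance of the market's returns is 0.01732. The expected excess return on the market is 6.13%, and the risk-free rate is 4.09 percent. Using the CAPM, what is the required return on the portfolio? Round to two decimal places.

12.51%

β_Holloway = 0.02452 / 0.01732 = 1.4157
β_Paxton = 0.01726 / 0.01732 = 0.9965
β_Bellamy = 0.01682 / 0.01732 = 0.9711
β_Quill = 0.03090 / 0.01732 = 1.7841
β_P = Σ w_i β_i = 0.34×1.4157 + 0.27×0.9965 + 0.09×0.9711 + 0.30×1.7841 = 1.3730
E(R_P) = R_f + β_P × MRP = 4.09% + 1.3730 × 6.13% = 12.51%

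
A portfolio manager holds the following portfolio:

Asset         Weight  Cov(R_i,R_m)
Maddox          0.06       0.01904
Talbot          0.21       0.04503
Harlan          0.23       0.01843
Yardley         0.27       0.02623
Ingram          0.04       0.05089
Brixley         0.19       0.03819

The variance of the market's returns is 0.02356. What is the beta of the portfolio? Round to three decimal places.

1.325

β_Maddox = 0.01904 / 0.02356 = 0.8081
β_Talbot = 0.04503 / 0.02356 = 1.9113
β_Harlan = 0.01843 / 0.02356 = 0.7823
β_Yardley = 0.02623 / 0.02356 = 1.1133
β_Ingram = 0.05089 / 0.02356 = 2.1600
β_Brixley = 0.03819 / 0.02356 = 1.6210
β_P = Σ w_i β_i = 0.06×0.8081 + 0.21×1.9113 + 0.23×0.7823 + 0.27×1.1133 + 0.04×2.1600 + 0.19×1.6210 = 1.3248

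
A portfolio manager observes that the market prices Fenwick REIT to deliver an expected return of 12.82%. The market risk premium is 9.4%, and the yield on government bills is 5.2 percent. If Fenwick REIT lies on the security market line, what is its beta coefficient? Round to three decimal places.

β = (E(R) − R_f) / MRP = (12.82% − 5.2%) / 9.4% = 7.62% / 9.4% = 0.811

0.811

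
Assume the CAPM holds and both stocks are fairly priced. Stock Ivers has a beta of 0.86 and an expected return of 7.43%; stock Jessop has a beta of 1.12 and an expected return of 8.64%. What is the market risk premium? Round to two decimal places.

Both satisfy E(R) = R_f + β·MRP, so the slope of the SML is
MRP = (8.64% − 7.43%) / (1.12 − 0.86) = 1.21% / 0.26 = 4.6538%

4.65%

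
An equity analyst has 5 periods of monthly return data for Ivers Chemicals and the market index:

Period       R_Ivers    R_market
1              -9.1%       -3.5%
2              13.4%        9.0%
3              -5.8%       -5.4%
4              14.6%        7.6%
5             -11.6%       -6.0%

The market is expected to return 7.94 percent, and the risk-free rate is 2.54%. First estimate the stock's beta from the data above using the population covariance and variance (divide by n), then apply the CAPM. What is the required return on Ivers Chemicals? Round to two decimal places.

11.65%

Mean R_i = (-9.1 + 13.4 − 5.8 + 14.6 − 11.6) / 5 = 0.3000%
Mean R_m = (-3.5 + 9.0 − 5.4 + 7.6 − 6.0) / 5 = 0.3400%
Σ(R_i − R̄_i)(R_m − R̄_m) = 363.8200  ⇒  Cov = 363.8200 / 5 = 72.7640
Σ(R_m − R̄_m)² = 215.5920  ⇒  Var(R_m) = 215.5920 / 5 = 43.1184
β = Cov / Var(R_m) = 72.7640 / 43.1184 = 1.6875
MRP = 7.94% − 2.54% = 5.40%
E(R) = R_f + β × MRP = 2.54% + 1.6875 × 5.40% = 11.65%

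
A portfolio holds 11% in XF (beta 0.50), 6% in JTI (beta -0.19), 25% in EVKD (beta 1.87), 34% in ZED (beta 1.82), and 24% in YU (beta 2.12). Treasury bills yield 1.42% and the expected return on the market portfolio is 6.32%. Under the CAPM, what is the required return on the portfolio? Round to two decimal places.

β_P = Σ w_i β_i = 0.11×0.50 + 0.06×-0.19 + 0.25×1.87 + 0.34×1.82 + 0.24×2.12 = 1.6387
MRP = 6.32% − 1.42% = 4.90%
E(R_P) = R_f + β_P × MRP = 1.42% + 1.6387 × 4.90% = 9.45%

9.45%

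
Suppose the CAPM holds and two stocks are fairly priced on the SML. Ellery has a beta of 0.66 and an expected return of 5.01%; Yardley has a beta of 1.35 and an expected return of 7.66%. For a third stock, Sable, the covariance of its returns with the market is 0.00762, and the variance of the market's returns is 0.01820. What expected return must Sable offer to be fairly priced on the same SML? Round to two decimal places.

MRP = (7.66% − 5.01%) / (1.35 − 0.66) = 3.8406%
R_f = 5.01% − 0.66 × 3.8406% = 2.4752%
β_Sable = Cov / Var(R_m) = 0.00762 / 0.01820 = 0.4187
E(R_Sable) = R_f + β × MRP = 2.4752% + 0.4187 × 3.8406% = 4.08%

4.08%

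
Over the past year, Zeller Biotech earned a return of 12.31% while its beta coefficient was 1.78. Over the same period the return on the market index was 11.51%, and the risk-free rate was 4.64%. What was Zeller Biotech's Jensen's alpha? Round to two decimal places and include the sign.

-4.56%

Market excess return = 11.51% − 4.64% = 6.87%
CAPM benchmark = R_f + β(R_m − R_f) = 4.64% + 1.78 × 6.87% = 16.8686%
α = actual − benchmark = 12.31% − 16.8686% = -4.56%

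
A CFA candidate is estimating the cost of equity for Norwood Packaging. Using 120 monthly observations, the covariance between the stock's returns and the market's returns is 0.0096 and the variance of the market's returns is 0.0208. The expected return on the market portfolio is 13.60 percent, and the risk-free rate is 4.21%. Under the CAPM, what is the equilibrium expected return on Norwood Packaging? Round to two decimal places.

8.54%

β = Cov(R_i, R_m) / Var(R_m) = 0.0096 / 0.0208 = 0.4615
MRP = 13.60% − 4.21% = 9.39%
E(R) = R_f + β × MRP = 4.21% + 0.4615 × 9.39% = 8.54%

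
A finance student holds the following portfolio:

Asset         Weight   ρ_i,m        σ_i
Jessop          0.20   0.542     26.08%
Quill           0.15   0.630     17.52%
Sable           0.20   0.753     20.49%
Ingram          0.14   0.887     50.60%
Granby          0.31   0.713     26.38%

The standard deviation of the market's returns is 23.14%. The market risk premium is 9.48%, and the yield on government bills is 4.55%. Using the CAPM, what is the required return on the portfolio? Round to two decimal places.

β_Jessop = 0.542 × 26.08% / 23.14% = 0.6109
β_Quill = 0.630 × 17.52% / 23.14% = 0.4770
β_Sable = 0.753 × 20.49% / 23.14% = 0.6668
β_Ingram = 0.887 × 50.60% / 23.14% = 1.9396
β_Granby = 0.713 × 26.38% / 23.14% = 0.8128
β_P = Σ w_i β_i = 0.20×0.6109 + 0.15×0.4770 + 0.20×0.6668 + 0.14×1.9396 + 0.31×0.8128 = 0.8506
E(R_P) = R_f + β_P × MRP = 4.55% + 0.8506 × 9.48% = 12.61%

12.61%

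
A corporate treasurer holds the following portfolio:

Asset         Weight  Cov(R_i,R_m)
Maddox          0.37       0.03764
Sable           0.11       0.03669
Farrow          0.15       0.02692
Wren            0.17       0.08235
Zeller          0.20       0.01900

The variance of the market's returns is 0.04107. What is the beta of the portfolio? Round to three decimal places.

β_Maddox = 0.03764 / 0.04107 = 0.9165
β_Sable = 0.03669 / 0.04107 = 0.8934
β_Farrow = 0.02692 / 0.04107 = 0.6555
β_Wren = 0.08235 / 0.04107 = 2.0051
β_Zeller = 0.01900 / 0.04107 = 0.4626
β_P = Σ w_i β_i = 0.37×0.9165 + 0.11×0.8934 + 0.15×0.6555 + 0.17×2.0051 + 0.20×0.4626 = 0.9691

0.969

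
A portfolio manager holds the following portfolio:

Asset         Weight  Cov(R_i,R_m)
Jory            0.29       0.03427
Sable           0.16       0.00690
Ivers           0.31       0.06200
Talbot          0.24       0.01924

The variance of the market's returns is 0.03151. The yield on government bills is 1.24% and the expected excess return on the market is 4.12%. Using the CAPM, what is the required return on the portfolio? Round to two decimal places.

β_Jory = 0.03427 / 0.03151 = 1.0876
β_Sable = 0.00690 / 0.03151 = 0.2190
β_Ivers = 0.06200 / 0.03151 = 1.9676
β_Talbot = 0.01924 / 0.03151 = 0.6106
β_P = Σ w_i β_i = 0.29×1.0876 + 0.16×0.2190 + 0.31×1.9676 + 0.24×0.6106 = 1.1069
E(R_P) = R_f + β_P × MRP = 1.24% + 1.1069 × 4.12% = 5.80%

5.80%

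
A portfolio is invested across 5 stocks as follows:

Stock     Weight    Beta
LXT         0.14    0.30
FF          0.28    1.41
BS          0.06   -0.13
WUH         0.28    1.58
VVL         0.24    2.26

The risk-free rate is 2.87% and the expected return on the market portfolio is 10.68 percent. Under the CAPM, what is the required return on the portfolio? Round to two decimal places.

β_P = Σ w_i β_i = 0.14×0.30 + 0.28×1.41 + 0.06×-0.13 + 0.28×1.58 + 0.24×2.26 = 1.4138
MRP = 10.68% − 2.87% = 7.81%
E(R_P) = R_f + β_P × MRP = 2.87% + 1.4138 × 7.81% = 13.91%

13.91%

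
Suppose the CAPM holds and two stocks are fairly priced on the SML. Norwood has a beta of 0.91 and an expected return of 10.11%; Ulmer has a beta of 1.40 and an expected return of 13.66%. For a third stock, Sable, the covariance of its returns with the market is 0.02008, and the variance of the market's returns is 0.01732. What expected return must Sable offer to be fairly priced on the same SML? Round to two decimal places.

MRP = (13.66% − 10.11%) / (1.40 − 0.91) = 7.2449%
R_f = 10.11% − 0.91 × 7.2449% = 3.5171%
β_Sable = Cov / Var(R_m) = 0.02008 / 0.01732 = 1.1594
E(R_Sable) = R_f + β × MRP = 3.5171% + 1.1594 × 7.2449% = 11.92%

11.92%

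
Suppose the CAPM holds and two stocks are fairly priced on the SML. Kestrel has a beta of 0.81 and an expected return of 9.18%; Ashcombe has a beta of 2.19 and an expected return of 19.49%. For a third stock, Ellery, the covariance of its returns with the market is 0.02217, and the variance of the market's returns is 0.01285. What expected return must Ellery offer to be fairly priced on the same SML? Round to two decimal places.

MRP = (19.49% − 9.18%) / (2.19 − 0.81) = 7.4710%
R_f = 9.18% − 0.81 × 7.4710% = 3.1285%
β_Ellery = Cov / Var(R_m) = 0.02217 / 0.01285 = 1.7253
E(R_Ellery) = R_f + β × MRP = 3.1285% + 1.7253 × 7.4710% = 16.02%

16.02%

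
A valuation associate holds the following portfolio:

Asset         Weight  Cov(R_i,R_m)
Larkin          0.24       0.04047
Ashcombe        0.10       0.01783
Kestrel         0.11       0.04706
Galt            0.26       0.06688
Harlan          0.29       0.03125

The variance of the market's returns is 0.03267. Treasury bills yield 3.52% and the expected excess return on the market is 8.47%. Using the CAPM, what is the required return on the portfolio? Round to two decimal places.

β_Larkin = 0.04047 / 0.03267 = 1.2388
β_Ashcombe = 0.01783 / 0.03267 = 0.5458
β_Kestrel = 0.04706 / 0.03267 = 1.4405
β_Galt = 0.06688 / 0.03267 = 2.0471
β_Harlan = 0.03125 / 0.03267 = 0.9565
β_P = Σ w_i β_i = 0.24×1.2388 + 0.10×0.5458 + 0.11×1.4405 + 0.26×2.0471 + 0.29×0.9565 = 1.3200
E(R_P) = R_f + β_P × MRP = 3.52% + 1.3200 × 8.47% = 14.70%

14.70%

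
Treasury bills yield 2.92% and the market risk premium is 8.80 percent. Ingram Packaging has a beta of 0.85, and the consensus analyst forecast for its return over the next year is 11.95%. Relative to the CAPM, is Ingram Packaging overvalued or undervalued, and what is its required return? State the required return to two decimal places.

Required return = R_f + β·MRP = 2.92% + 0.85 × 8.80% = 10.40%
Forecast 11.95% > required 10.40% → the stock plots above the SML → undervalued.

Undervalued; required return 10.40%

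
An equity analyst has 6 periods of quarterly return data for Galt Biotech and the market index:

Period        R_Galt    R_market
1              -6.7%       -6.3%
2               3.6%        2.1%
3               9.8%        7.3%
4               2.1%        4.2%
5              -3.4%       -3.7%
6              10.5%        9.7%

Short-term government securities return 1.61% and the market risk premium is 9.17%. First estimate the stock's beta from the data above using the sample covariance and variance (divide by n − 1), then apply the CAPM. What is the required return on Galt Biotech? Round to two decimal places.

Mean R_i = (-6.7 + 3.6 + 9.8 + 2.1 − 3.4 + 10.5) / 6 = 2.6500%
Mean R_m = (-6.3 + 2.1 + 7.3 + 4.2 − 3.7 + 9.7) / 6 = 2.2167%
Σ(R_i − R̄_i)(R_m − R̄_m) = 209.3150  ⇒  Cov = 209.3150 / 5 = 41.8630
Σ(R_m − R̄_m)² = 193.3283  ⇒  Var(R_m) = 193.3283 / 5 = 38.6657
β = Cov / Var(R_m) = 41.8630 / 38.6657 = 1.0827
E(R) = R_f + β × MRP = 1.61% + 1.0827 × 9.17% = 11.54%

11.54%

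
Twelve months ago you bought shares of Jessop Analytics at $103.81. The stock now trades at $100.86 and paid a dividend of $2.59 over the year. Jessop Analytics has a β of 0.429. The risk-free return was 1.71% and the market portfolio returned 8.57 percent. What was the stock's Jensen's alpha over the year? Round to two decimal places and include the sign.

Realised HPR = (P1 + D1 − P0) / P0 = (100.86 + 2.59 − 103.81) / 103.81 = -0.36 / 103.81 = -0.3468%
MRP = 8.57% − 1.71% = 6.86%
CAPM required = R_f + β·MRP = 1.71% + 0.429 × 6.86% = 4.65294%
α = realised − required = -0.3468% − 4.65294% = -5.00%

-5.00%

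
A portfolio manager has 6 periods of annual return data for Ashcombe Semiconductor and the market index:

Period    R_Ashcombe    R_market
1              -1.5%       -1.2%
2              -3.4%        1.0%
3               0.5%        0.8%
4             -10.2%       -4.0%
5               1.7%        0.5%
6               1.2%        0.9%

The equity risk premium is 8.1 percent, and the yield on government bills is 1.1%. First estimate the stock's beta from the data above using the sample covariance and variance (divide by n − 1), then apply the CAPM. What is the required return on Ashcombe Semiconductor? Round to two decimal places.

Mean R_i = (-1.5 − 3.4 + 0.5 − 10.2 + 1.7 + 1.2) / 6 = -1.9500%
Mean R_m = (-1.2 + 1.0 + 0.8 − 4.0 + 0.5 + 0.9) / 6 = -0.3333%
Σ(R_i − R̄_i)(R_m − R̄_m) = 37.6300  ⇒  Cov = 37.6300 / 5 = 7.5260
Σ(R_m − R̄_m)² = 19.4733  ⇒  Var(R_m) = 19.4733 / 5 = 3.8947
β = Cov / Var(R_m) = 7.5260 / 3.8947 = 1.9324
E(R) = R_f + β × MRP = 1.1% + 1.9324 × 8.1% = 16.75%

16.75%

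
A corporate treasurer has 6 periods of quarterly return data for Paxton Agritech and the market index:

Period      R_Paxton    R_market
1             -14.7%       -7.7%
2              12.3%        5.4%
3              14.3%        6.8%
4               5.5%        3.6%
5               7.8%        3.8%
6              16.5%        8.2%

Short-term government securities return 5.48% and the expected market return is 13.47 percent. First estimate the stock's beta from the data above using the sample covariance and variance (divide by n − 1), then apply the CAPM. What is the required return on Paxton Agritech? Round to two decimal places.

Mean R_i = (-14.7 + 12.3 + 14.3 + 5.5 + 7.8 + 16.5) / 6 = 6.9500%
Mean R_m = (-7.7 + 5.4 + 6.8 + 3.6 + 3.8 + 8.2) / 6 = 3.3500%
Σ(R_i − R̄_i)(R_m − R̄_m) = 321.8950  ⇒  Cov = 321.8950 / 5 = 64.3790
Σ(R_m − R̄_m)² = 161.9950  ⇒  Var(R_m) = 161.9950 / 5 = 32.3990
β = Cov / Var(R_m) = 64.3790 / 32.3990 = 1.9871
MRP = 13.47% − 5.48% = 7.99%
E(R) = R_f + β × MRP = 5.48% + 1.9871 × 7.99% = 21.36%

21.36%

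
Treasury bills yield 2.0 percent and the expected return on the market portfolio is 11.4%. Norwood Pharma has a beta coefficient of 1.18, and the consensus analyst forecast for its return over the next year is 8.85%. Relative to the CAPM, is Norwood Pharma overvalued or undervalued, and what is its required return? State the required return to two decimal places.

Overvalued; required return 13.09%

MRP = 11.4% − 2.0% = 9.40%
Required return = R_f + β·MRP = 2.0% + 1.18 × 9.4% = 13.09%
Forecast 8.85% < required 13.09% → the stock plots below the SML → overvalued.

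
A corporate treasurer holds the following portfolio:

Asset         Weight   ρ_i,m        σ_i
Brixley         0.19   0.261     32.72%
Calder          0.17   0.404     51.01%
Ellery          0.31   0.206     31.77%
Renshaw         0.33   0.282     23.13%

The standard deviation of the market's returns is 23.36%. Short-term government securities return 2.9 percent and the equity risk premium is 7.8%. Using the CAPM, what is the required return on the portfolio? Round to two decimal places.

β_Brixley = 0.261 × 32.72% / 23.36% = 0.3656
β_Calder = 0.404 × 51.01% / 23.36% = 0.8822
β_Ellery = 0.206 × 31.77% / 23.36% = 0.2802
β_Renshaw = 0.282 × 23.13% / 23.36% = 0.2792
β_P = Σ w_i β_i = 0.19×0.3656 + 0.17×0.8822 + 0.31×0.2802 + 0.33×0.2792 = 0.3984
E(R_P) = R_f + β_P × MRP = 2.9% + 0.3984 × 7.8% = 6.01%

6.01%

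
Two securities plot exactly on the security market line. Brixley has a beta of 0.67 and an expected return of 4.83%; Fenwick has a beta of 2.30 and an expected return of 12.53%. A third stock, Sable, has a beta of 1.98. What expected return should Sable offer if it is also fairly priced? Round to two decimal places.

11.02%

MRP (SML slope) = (12.53% − 4.83%) / (2.30 − 0.67) = 7.70% / 1.63 = 4.7239%
R_f (intercept) = 4.83% − 0.67 × 4.7239% = 1.6650%
E(R_Sable) = R_f + β × MRP = 1.6650% + 1.98 × 4.7239% = 11.02%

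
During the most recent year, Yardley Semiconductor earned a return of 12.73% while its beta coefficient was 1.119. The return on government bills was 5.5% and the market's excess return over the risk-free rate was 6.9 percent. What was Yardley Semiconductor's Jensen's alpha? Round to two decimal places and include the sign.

CAPM benchmark = R_f + β(R_m − R_f) = 5.5% + 1.119 × 6.9% = 13.2211%
α = actual − benchmark = 12.73% − 13.2211% = -0.49%

-0.49%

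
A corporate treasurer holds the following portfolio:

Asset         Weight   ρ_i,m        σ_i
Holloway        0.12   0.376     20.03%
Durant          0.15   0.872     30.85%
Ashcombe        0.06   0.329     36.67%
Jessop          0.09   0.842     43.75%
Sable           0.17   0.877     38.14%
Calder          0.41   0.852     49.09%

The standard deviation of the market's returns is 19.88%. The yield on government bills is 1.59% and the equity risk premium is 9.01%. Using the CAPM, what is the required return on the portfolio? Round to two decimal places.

16.01%

β_Holloway = 0.376 × 20.03% / 19.88% = 0.3788
β_Durant = 0.872 × 30.85% / 19.88% = 1.3532
β_Ashcombe = 0.329 × 36.67% / 19.88% = 0.6069
β_Jessop = 0.842 × 43.75% / 19.88% = 1.8530
β_Sable = 0.877 × 38.14% / 19.88% = 1.6825
β_Calder = 0.852 × 49.09% / 19.88% = 2.1039
β_P = Σ w_i β_i = 0.12×0.3788 + 0.15×1.3532 + 0.06×0.6069 + 0.09×1.8530 + 0.17×1.6825 + 0.41×2.1039 = 1.6002
E(R_P) = R_f + β_P × MRP = 1.59% + 1.6002 × 9.01% = 16.01%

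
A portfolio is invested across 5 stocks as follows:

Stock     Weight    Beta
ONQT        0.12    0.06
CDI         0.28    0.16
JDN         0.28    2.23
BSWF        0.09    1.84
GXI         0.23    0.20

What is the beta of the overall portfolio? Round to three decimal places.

β_P = Σ w_i β_i = 0.12×0.06 + 0.28×0.16 + 0.28×2.23 + 0.09×1.84 + 0.23×0.20 = 0.8880

0.888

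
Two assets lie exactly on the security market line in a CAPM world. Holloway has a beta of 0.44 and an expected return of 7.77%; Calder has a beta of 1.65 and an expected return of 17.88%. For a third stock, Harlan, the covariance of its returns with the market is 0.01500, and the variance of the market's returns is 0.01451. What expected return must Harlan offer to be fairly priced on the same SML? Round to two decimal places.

12.73%

MRP = (17.88% − 7.77%) / (1.65 − 0.44) = 8.3554%
R_f = 7.77% − 0.44 × 8.3554% = 4.0936%
β_Harlan = Cov / Var(R_m) = 0.01500 / 0.01451 = 1.0338
E(R_Harlan) = R_f + β × MRP = 4.0936% + 1.0338 × 8.3554% = 12.73%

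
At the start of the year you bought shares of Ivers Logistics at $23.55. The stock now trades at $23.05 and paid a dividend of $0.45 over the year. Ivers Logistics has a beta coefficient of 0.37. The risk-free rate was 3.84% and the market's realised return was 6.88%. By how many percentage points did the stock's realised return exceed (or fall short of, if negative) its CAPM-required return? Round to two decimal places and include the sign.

Realised HPR = (P1 + D1 − P0) / P0 = (23.05 + 0.45 − 23.55) / 23.55 = -0.05 / 23.55 = -0.2123%
MRP = 6.88% − 3.84% = 3.04%
CAPM required = R_f + β·MRP = 3.84% + 0.37 × 3.04% = 4.9648%
α = realised − required = -0.2123% − 4.9648% = -5.18%

-5.18%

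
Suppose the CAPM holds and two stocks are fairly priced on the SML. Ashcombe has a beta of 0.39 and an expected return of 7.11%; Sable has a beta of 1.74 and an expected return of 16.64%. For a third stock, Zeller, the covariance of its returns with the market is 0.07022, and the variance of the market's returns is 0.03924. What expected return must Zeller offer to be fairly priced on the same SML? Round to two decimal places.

MRP = (16.64% − 7.11%) / (1.74 − 0.39) = 7.0593%
R_f = 7.11% − 0.39 × 7.0593% = 4.3569%
β_Zeller = Cov / Var(R_m) = 0.07022 / 0.03924 = 1.7895
E(R_Zeller) = R_f + β × MRP = 4.3569% + 1.7895 × 7.0593% = 16.99%

16.99%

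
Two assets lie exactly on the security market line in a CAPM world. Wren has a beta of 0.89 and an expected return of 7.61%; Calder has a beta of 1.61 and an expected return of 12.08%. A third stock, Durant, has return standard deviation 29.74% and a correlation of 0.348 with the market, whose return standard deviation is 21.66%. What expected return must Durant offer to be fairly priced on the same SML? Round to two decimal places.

5.05%

MRP = (12.08% − 7.61%) / (1.61 − 0.89) = 6.2083%
R_f = 7.61% − 0.89 × 6.2083% = 2.0846%
β_Durant = ρ·σ_i/σ_m = 0.348 × 29.74 / 21.66 = 0.4778
E(R_Durant) = R_f + β × MRP = 2.0846% + 0.4778 × 6.2083% = 5.05%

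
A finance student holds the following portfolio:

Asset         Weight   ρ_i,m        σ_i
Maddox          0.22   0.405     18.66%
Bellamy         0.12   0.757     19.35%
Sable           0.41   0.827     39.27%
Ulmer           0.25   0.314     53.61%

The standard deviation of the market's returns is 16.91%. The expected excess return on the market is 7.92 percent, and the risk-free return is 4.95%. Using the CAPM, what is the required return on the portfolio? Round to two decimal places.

14.76%

β_Maddox = 0.405 × 18.66% / 16.91% = 0.4469
β_Bellamy = 0.757 × 19.35% / 16.91% = 0.8662
β_Sable = 0.827 × 39.27% / 16.91% = 1.9205
β_Ulmer = 0.314 × 53.61% / 16.91% = 0.9955
β_P = Σ w_i β_i = 0.22×0.4469 + 0.12×0.8662 + 0.41×1.9205 + 0.25×0.9955 = 1.2385
E(R_P) = R_f + β_P × MRP = 4.95% + 1.2385 × 7.92% = 14.76%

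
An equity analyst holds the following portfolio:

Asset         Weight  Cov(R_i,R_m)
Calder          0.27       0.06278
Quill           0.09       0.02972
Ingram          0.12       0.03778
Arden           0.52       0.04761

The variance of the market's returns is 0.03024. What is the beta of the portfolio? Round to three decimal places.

β_Calder = 0.06278 / 0.03024 = 2.0761
β_Quill = 0.02972 / 0.03024 = 0.9828
β_Ingram = 0.03778 / 0.03024 = 1.2493
β_Arden = 0.04761 / 0.03024 = 1.5744
β_P = Σ w_i β_i = 0.27×2.0761 + 0.09×0.9828 + 0.12×1.2493 + 0.52×1.5744 = 1.6176

1.618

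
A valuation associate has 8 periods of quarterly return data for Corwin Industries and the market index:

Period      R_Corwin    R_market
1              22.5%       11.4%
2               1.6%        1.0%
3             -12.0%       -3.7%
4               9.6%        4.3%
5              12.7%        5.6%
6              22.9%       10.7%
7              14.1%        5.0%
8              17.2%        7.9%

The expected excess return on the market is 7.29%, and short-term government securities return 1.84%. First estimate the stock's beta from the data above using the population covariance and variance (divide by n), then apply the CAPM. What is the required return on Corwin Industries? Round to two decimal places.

18.57%

Mean R_i = (22.5 + 1.6 − 12.0 + 9.6 + 12.7 + 22.9 + 14.1 + 17.2) / 8 = 11.0750%
Mean R_m = (11.4 + 1.0 − 3.7 + 4.3 + 5.6 + 10.7 + 5.0 + 7.9) / 8 = 5.2750%
Σ(R_i − R̄_i)(R_m − R̄_m) = 398.9450  ⇒  Cov = 398.9450 / 8 = 49.8681
Σ(R_m − R̄_m)² = 173.7950  ⇒  Var(R_m) = 173.7950 / 8 = 21.7244
β = Cov / Var(R_m) = 49.8681 / 21.7244 = 2.2955
E(R) = R_f + β × MRP = 1.84% + 2.2955 × 7.29% = 18.57%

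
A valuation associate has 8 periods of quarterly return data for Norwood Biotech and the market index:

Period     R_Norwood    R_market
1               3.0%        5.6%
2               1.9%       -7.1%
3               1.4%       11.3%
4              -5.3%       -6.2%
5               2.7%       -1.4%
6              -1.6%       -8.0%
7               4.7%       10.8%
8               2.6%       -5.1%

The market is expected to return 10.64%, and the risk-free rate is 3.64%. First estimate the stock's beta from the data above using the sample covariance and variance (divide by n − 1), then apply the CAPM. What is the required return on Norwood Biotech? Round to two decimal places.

Mean R_i = (3.0 + 1.9 + 1.4 − 5.3 + 2.7 − 1.6 + 4.7 + 2.6) / 8 = 1.1750%
Mean R_m = (5.6 − 7.1 + 11.3 − 6.2 − 1.4 − 8.0 + 10.8 − 5.1) / 8 = -0.0125%
Σ(R_i − R̄_i)(R_m − R̄_m) = 98.6275  ⇒  Cov = 98.6275 / 7 = 14.0896
Σ(R_m − R̄_m)² = 456.5088  ⇒  Var(R_m) = 456.5088 / 7 = 65.2155
β = Cov / Var(R_m) = 14.0896 / 65.2155 = 0.2160
MRP = 10.64% − 3.64% = 7.00%
E(R) = R_f + β × MRP = 3.64% + 0.2160 × 7.00% = 5.15%

5.15%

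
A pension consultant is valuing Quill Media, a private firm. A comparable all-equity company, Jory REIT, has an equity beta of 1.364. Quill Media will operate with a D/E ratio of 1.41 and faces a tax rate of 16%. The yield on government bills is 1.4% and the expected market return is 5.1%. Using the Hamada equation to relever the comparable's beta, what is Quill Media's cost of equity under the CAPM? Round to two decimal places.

β_L = β_U × [1 + (1 − t)(D/E)] = 1.364 × [1 + (1 − 0.16) × 1.41]
    = 1.364 × [1 + 0.84 × 1.41] = 1.364 × 2.1844 = 2.9795
MRP = 5.1% − 1.4% = 3.70%
E(R) = R_f + β_L × MRP = 1.4% + 2.9795 × 3.7% = 12.42%

12.42%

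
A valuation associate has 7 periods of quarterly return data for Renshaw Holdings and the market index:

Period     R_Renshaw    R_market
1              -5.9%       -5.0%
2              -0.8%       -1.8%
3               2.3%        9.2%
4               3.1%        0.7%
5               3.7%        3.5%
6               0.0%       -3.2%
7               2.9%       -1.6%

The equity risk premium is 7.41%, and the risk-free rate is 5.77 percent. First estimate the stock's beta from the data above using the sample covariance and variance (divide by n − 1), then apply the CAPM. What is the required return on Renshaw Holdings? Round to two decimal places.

9.06%

Mean R_i = (-5.9 − 0.8 + 2.3 + 3.1 + 3.7 + 0.0 + 2.9) / 7 = 0.7571%
Mean R_m = (-5.0 − 1.8 + 9.2 + 0.7 + 3.5 − 3.2 − 1.6) / 7 = 0.2571%
Σ(R_i − R̄_i)(R_m − R̄_m) = 61.2171  ⇒  Cov = 61.2171 / 6 = 10.2029
Σ(R_m − R̄_m)² = 137.9571  ⇒  Var(R_m) = 137.9571 / 6 = 22.9929
β = Cov / Var(R_m) = 10.2029 / 22.9929 = 0.4437
E(R) = R_f + β × MRP = 5.77% + 0.4437 × 7.41% = 9.06%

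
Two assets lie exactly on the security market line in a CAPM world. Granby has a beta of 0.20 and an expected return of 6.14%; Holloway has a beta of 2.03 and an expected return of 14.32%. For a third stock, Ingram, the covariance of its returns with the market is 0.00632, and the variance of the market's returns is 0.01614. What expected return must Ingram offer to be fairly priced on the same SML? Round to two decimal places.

7.00%

MRP = (14.32% − 6.14%) / (2.03 − 0.20) = 4.4699%
R_f = 6.14% − 0.20 × 4.4699% = 5.2460%
β_Ingram = Cov / Var(R_m) = 0.00632 / 0.01614 = 0.3916
E(R_Ingram) = R_f + β × MRP = 5.2460% + 0.3916 × 4.4699% = 7.00%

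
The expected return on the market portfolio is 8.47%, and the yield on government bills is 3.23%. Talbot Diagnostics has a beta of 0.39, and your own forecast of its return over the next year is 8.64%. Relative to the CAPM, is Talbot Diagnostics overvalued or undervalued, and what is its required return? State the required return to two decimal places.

MRP = 8.47% − 3.23% = 5.24%
Required return = R_f + β·MRP = 3.23% + 0.39 × 5.24% = 5.27%
Forecast 8.64% > required 5.27% → the stock plots above the SML → undervalued.

Undervalued; required return 5.27%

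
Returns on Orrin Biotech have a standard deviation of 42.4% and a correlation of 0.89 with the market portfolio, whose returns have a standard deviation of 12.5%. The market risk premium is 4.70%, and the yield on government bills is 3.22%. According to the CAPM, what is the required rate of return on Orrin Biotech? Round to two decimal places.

β = ρ × σ_i / σ_m = 0.89 × 42.4% / 12.5% = 3.0189
E(R) = 3.22% + 3.0189 × 4.70% = 17.41%

17.41%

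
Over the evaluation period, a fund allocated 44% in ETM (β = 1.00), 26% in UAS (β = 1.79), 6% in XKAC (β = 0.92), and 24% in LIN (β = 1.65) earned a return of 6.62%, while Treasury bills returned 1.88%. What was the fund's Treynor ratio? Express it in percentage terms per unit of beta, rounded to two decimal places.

β_P = 0.44×1.00 + 0.26×1.79 + 0.06×0.92 + 0.24×1.65 = 1.3566
Treynor = (R_P − R_f) / β_P = (6.62% − 1.88%) / 1.3566 = 4.74% / 1.3566 = 3.49%

3.49%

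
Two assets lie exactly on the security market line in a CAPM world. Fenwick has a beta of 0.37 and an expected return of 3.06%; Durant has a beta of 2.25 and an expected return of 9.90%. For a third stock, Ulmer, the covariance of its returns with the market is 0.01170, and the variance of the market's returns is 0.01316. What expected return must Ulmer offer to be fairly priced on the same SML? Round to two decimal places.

MRP = (9.90% − 3.06%) / (2.25 − 0.37) = 3.6383%
R_f = 3.06% − 0.37 × 3.6383% = 1.7138%
β_Ulmer = Cov / Var(R_m) = 0.01170 / 0.01316 = 0.8891
E(R_Ulmer) = R_f + β × MRP = 1.7138% + 0.8891 × 3.6383% = 4.95%

4.95%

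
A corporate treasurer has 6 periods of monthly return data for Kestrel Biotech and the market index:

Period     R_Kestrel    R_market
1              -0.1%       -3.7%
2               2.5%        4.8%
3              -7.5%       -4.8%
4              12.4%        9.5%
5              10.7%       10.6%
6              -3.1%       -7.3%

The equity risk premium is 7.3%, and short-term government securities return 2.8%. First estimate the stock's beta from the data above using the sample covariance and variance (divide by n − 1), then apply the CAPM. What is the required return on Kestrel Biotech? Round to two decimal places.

Mean R_i = (-0.1 + 2.5 − 7.5 + 12.4 + 10.7 − 3.1) / 6 = 2.4833%
Mean R_m = (-3.7 + 4.8 − 4.8 + 9.5 + 10.6 − 7.3) / 6 = 1.5167%
Σ(R_i − R̄_i)(R_m − R̄_m) = 279.6217  ⇒  Cov = 279.6217 / 5 = 55.9243
Σ(R_m − R̄_m)² = 301.8683  ⇒  Var(R_m) = 301.8683 / 5 = 60.3737
β = Cov / Var(R_m) = 55.9243 / 60.3737 = 0.9263
E(R) = R_f + β × MRP = 2.8% + 0.9263 × 7.3% = 9.56%

9.56%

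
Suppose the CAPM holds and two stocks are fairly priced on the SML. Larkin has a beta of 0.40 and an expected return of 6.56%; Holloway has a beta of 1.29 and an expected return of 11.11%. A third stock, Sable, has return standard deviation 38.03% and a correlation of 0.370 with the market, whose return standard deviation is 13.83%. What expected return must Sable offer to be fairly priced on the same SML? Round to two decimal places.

MRP = (11.11% − 6.56%) / (1.29 − 0.40) = 5.1124%
R_f = 6.56% − 0.40 × 5.1124% = 4.5150%
β_Sable = ρ·σ_i/σ_m = 0.370 × 38.03 / 13.83 = 1.0174
E(R_Sable) = R_f + β × MRP = 4.5150% + 1.0174 × 5.1124% = 9.72%

9.72%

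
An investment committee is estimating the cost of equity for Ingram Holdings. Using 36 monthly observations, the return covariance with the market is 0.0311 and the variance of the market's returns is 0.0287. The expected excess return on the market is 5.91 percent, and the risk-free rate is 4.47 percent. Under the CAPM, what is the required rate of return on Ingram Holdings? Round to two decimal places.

β = Cov(R_i, R_m) / Var(R_m) = 0.0311 / 0.0287 = 1.0836
E(R) = R_f + β × MRP = 4.47% + 1.0836 × 5.91% = 10.87%

10.87%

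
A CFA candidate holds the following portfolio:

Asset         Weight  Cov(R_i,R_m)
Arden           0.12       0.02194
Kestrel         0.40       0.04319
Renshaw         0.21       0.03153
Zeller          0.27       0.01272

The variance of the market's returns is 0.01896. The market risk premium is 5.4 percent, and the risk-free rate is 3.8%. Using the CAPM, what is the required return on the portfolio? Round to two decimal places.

12.33%

β_Arden = 0.02194 / 0.01896 = 1.1572
β_Kestrel = 0.04319 / 0.01896 = 2.2780
β_Renshaw = 0.03153 / 0.01896 = 1.6630
β_Zeller = 0.01272 / 0.01896 = 0.6709
β_P = Σ w_i β_i = 0.12×1.1572 + 0.40×2.2780 + 0.21×1.6630 + 0.27×0.6709 = 1.5804
E(R_P) = R_f + β_P × MRP = 3.8% + 1.5804 × 5.4% = 12.33%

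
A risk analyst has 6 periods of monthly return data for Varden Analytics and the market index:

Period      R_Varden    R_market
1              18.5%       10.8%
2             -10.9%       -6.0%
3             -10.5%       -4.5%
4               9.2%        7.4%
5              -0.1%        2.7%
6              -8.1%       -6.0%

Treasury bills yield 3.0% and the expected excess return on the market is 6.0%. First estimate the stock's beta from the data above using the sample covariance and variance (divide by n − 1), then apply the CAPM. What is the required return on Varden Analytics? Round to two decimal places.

12.64%

Mean R_i = (18.5 − 10.9 − 10.5 + 9.2 − 0.1 − 8.1) / 6 = -0.3167%
Mean R_m = (10.8 − 6.0 − 4.5 + 7.4 + 2.7 − 6.0) / 6 = 0.7333%
Σ(R_i − R̄_i)(R_m − R̄_m) = 430.2533  ⇒  Cov = 430.2533 / 5 = 86.0507
Σ(R_m − R̄_m)² = 267.7133  ⇒  Var(R_m) = 267.7133 / 5 = 53.5427
β = Cov / Var(R_m) = 86.0507 / 53.5427 = 1.6071
E(R) = R_f + β × MRP = 3.0% + 1.6071 × 6.0% = 12.64%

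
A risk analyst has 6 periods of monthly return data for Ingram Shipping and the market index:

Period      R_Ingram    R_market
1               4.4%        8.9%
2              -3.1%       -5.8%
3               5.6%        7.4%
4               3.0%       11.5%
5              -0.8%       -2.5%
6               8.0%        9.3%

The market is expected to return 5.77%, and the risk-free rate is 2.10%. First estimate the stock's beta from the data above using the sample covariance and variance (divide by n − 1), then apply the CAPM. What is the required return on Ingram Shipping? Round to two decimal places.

3.94%

Mean R_i = (4.4 − 3.1 + 5.6 + 3.0 − 0.8 + 8.0) / 6 = 2.8500%
Mean R_m = (8.9 − 5.8 + 7.4 + 11.5 − 2.5 + 9.3) / 6 = 4.8000%
Σ(R_i − R̄_i)(R_m − R̄_m) = 127.4000  ⇒  Cov = 127.4000 / 5 = 25.4800
Σ(R_m − R̄_m)² = 254.3600  ⇒  Var(R_m) = 254.3600 / 5 = 50.8720
β = Cov / Var(R_m) = 25.4800 / 50.8720 = 0.5009
MRP = 5.77% − 2.10% = 3.67%
E(R) = R_f + β × MRP = 2.10% + 0.5009 × 3.67% = 3.94%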